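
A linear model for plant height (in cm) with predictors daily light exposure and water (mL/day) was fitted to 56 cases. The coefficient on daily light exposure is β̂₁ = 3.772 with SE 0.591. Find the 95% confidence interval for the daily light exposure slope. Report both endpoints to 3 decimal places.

df = n − k − 1 = 56 − 2 − 1 = 53.
t* = t_{0.025, 53} = 2.005746.
Margin = t* × SE = 2.005746 × 0.591 = 1.18540.
CI: 3.772 ± 1.18540 → (2.587, 4.957).
With 95% confidence, each one-unit increase in daily light exposure is associated with a change of between 2.587 and 4.957 cm in plant height, holding the other predictors fixed.

(2.587, 4.957)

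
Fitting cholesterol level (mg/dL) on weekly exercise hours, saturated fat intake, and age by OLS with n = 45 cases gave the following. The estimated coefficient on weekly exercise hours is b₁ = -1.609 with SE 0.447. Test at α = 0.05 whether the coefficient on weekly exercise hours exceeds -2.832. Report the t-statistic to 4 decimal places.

t = 2.7360

H₀: β₁ = -2.832 vs H₁: β₁ > -2.832.
t = (b₁ − β₁⁰)/SE = (-1.609 − (-2.832)) / 0.447 = 2.7360.
df = n − k − 1 = 45 − 3 − 1 = 41.
One-sided p ≈ 0.0046, which is < 0.05, so reject H₀.
There is evidence that the true slope on weekly exercise hours exceeds -2.832 mg/dL per unit, holding the other predictors fixed.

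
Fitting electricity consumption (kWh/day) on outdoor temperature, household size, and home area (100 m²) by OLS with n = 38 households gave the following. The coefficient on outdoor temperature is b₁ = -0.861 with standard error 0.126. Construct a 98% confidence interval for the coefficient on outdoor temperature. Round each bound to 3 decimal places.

(-1.169, -0.553)

df = n − k − 1 = 38 − 3 − 1 = 34.
t* = t_{0.01, 34} = 2.44115.
Margin = t* × SE = 2.44115 × 0.126 = 0.30758.
CI: -0.861 ± 0.30758 → (-1.169, -0.553).
With 98% confidence, each one-unit increase in outdoor temperature is associated with a change of between -1.169 and -0.553 kWh/day in electricity consumption, holding the other predictors fixed.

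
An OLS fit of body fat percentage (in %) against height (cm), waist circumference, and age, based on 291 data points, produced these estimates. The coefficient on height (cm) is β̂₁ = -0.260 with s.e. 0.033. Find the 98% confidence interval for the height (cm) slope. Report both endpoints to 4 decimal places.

df = n − k − 1 = 291 − 3 − 1 = 287.
t* = t_{0.01, 287} = 2.339411.
Margin = t* × SE = 2.339411 × 0.033 = 0.077201.
CI: -0.260 ± 0.077201 → (-0.3372, -0.1828).
With 98% confidence, each one-unit increase in height (cm) is associated with a change of between -0.3372 and -0.1828 % in body fat percentage, holding the other predictors fixed.

(-0.3372, -0.1828)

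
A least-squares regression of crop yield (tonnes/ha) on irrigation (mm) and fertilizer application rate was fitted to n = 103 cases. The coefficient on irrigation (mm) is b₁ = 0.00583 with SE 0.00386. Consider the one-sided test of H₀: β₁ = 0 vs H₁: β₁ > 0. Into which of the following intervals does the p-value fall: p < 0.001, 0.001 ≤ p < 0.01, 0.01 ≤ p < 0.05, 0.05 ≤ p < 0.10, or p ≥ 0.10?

t = 0.00583 / 0.00386 = 1.510.
df = n − k − 1 = 103 − 2 − 1 = 100.
One-sided p = P(T_{100} > t) ≈ 0.0671.
So 0.05 ≤ p < 0.10.

0.05 ≤ p < 0.10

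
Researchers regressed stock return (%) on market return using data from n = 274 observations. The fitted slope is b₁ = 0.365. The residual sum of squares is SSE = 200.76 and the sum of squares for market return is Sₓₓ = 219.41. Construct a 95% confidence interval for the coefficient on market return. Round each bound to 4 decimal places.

(0.2508, 0.4792)

MSE = SSE/(n − 2) = 200.76/272 = 0.738088.
SE(b₁) = √(MSE/Sₓₓ) = √(0.738088/219.41) = 0.0579997.
df = n − 2 = 272.
t* = t_{0.025, 272} = 1.968724.
Margin = t* × SE = 1.968724 × 0.0579997 = 0.114185.
CI: 0.365 ± 0.114185 → (0.2508, 0.4792).
With 95% confidence, each one-unit increase in market return is associated with a change of between 0.2508 and 0.4792 % in stock return.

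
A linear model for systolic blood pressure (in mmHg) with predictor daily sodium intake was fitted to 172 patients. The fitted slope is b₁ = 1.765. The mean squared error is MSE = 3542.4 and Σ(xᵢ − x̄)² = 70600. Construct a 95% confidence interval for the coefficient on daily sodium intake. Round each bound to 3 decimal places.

(1.323, 2.207)

SE(b₁) = √(MSE/Sₓₓ) = √(3542.4/70600) = 0.223999.
df = n − 2 = 170.
t* = t_{0.025, 170} = 1.974017.
Margin = t* × SE = 1.974017 × 0.223999 = 0.44218.
CI: 1.765 ± 0.44218 → (1.323, 2.207).
With 95% confidence, each one-unit increase in daily sodium intake is associated with a change of between 1.323 and 2.207 mmHg in systolic blood pressure.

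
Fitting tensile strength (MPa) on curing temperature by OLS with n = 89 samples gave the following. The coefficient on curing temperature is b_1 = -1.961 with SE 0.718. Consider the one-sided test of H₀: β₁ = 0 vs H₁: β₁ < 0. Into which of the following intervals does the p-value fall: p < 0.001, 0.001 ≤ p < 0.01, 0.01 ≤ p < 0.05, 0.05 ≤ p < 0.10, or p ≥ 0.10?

0.001 ≤ p < 0.01

t = -1.961 / 0.718 = -2.731.
df = n − 2 = 89 − 2 = 87.
One-sided p = P(T_{87} < t) ≈ 0.0038.
So 0.001 ≤ p < 0.01.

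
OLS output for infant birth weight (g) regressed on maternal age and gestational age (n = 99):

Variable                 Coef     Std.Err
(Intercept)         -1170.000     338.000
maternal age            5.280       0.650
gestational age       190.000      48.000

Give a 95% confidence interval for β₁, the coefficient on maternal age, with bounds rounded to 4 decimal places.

Read off: b = 5.280, SE = 0.650 for maternal age.
df = n − k − 1 = 99 − 2 − 1 = 96.
t* = t_{0.025, 96} = 1.984984.
Margin = t* × SE = 1.984984 × 0.650 = 1.290240.
CI: 5.280 ± 1.290240 → (3.9898, 6.5702).

(3.9898, 6.5702)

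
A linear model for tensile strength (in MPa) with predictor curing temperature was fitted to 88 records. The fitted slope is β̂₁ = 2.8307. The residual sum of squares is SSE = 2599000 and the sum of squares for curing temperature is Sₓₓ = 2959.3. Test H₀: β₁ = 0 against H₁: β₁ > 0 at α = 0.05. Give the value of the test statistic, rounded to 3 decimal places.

t = 0.886

MSE = SSE/(n − 2) = 2599000/86 = 30220.9.
SE(β̂₁) = √(MSE/Sₓₓ) = √(30220.9/2959.3) = 3.19565.
t = 2.8307 / 3.19565 = 0.886.
df = n − 2 = 86.
One-sided p ≈ 0.1891, which is ≥ 0.05, so fail to reject H₀.
The data do not give significant evidence that the true slope on curing temperature is positive.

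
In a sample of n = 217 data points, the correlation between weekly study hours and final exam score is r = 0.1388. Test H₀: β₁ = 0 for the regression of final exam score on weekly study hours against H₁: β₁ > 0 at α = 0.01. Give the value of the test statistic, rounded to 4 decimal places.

t = 2.0551

t = r·√(n − 2)/√(1 − r²) = 0.1388·√215/√0.980735 = 2.0551.
df = n − 2 = 215.
One-sided p ≈ 0.0205, which is ≥ 0.01, so fail to reject H₀.
The data do not give significant evidence of a linear association between weekly study hours and final exam score.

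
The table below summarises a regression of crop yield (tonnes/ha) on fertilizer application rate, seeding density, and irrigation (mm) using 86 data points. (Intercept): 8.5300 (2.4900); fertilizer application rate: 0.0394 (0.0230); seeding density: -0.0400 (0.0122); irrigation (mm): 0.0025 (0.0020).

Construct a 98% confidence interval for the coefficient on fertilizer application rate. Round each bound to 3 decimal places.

(-0.015, 0.094)

Read off: b = 0.0394, SE = 0.0230 for fertilizer application rate.
df = n − k − 1 = 86 − 3 − 1 = 82.
t* = t_{0.01, 82} = 2.372687.
Margin = t* × SE = 2.372687 × 0.0230 = 0.05457.
CI: 0.0394 ± 0.05457 → (-0.015, 0.094).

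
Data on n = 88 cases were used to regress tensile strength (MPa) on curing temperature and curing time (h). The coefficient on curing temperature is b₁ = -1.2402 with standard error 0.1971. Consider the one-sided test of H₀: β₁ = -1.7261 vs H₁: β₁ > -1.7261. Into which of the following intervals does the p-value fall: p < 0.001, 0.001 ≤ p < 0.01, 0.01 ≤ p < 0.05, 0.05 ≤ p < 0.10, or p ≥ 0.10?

t = (-1.2402 − (-1.7261)) / 0.1971 = 2.465.
df = n − k − 1 = 88 − 2 − 1 = 85.
One-sided p = P(T_{85} > t) ≈ 0.0079.
So 0.001 ≤ p < 0.01.

0.001 ≤ p < 0.01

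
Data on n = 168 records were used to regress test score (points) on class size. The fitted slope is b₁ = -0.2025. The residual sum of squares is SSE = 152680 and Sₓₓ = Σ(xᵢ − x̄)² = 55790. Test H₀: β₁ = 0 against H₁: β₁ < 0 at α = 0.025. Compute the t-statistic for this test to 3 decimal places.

t = -1.577

MSE = SSE/(n − 2) = 152680/166 = 919.759.
SE(b₁) = √(MSE/Sₓₓ) = √(919.759/55790) = 0.128398.
t = -0.2025 / 0.128398 = -1.577.
df = n − 2 = 166.
One-sided p ≈ 0.0583, which is ≥ 0.025, so fail to reject H₀.
The data do not give significant evidence that the true slope on class size is negative.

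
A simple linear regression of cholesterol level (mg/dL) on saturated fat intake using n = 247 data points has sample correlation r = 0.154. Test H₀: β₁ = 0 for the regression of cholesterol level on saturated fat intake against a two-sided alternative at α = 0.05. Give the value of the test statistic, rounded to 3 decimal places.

t = r·√(n − 2)/√(1 − r²) = 0.154·√245/√0.976284 = 2.440.
df = n − 2 = 245.
Two-sided p ≈ 0.0154, which is < 0.05, so reject H₀.
There is evidence of a linear association between saturated fat intake and cholesterol level.

t = 2.440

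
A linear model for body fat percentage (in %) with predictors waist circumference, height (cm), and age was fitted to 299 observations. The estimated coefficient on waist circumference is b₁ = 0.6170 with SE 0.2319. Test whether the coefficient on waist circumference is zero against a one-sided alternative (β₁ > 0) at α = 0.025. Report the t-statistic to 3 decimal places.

t = 2.661

H₀: β₁ = 0 vs H₁: β₁ > 0.
t = (b₁ − β₁⁰)/SE = 0.6170 / 0.2319 = 2.661.
df = n − k − 1 = 299 − 3 − 1 = 295.
One-sided p ≈ 0.0041, which is < 0.025, so reject H₀.
There is evidence that the true slope on waist circumference is positive, holding the other predictors fixed.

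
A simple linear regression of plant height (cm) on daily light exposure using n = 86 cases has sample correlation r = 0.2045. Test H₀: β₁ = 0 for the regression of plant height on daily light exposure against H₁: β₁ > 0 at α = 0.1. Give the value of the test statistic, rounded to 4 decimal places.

t = 1.9147

t = r·√(n − 2)/√(1 − r²) = 0.2045·√84/√0.95818 = 1.9147.
df = n − 2 = 84.
One-sided p ≈ 0.0295, which is < 0.1, so reject H₀.
There is evidence of a linear association between daily light exposure and plant height.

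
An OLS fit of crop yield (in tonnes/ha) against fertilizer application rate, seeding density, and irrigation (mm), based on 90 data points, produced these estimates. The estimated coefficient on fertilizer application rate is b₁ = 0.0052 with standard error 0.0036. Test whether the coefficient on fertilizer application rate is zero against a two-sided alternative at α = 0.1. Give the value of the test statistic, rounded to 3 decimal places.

t = 1.444

H₀: β₁ = 0 vs H₁: β₁ ≠ 0.
t = (b₁ − β₁⁰)/SE = 0.0052 / 0.0036 = 1.444.
df = n − k − 1 = 90 − 3 − 1 = 86.
Two-sided p ≈ 0.1522, which is ≥ 0.1, so fail to reject H₀.
The data do not give significant evidence of an association between fertilizer application rate and crop yield, after adjusting for the other predictors.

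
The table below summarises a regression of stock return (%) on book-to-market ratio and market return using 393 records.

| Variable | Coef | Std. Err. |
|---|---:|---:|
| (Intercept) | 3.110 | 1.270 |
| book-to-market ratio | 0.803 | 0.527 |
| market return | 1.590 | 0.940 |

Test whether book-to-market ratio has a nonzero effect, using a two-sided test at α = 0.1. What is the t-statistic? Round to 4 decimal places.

Read off: b = 0.803, SE = 0.527 for book-to-market ratio.
H₀: β₁ = 0 vs H₁: β₁ ≠ 0.
t = 0.803 / 0.527 = 1.5237.
df = n − k − 1 = 393 − 2 − 1 = 390.
Two-sided p ≈ 0.1284, which is ≥ 0.1, so fail to reject H₀.
The data do not give significant evidence of an association between book-to-market ratio and stock return, after adjusting for the other predictors.

t = 1.5237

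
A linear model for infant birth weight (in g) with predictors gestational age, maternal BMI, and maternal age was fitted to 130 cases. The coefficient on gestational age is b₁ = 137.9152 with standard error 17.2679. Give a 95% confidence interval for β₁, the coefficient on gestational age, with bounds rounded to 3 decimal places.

df = n − k − 1 = 130 − 3 − 1 = 126.
t* = t_{0.025, 126} = 1.978971.
Margin = t* × SE = 1.978971 × 17.2679 = 34.17267.
CI: 137.9152 ± 34.17267 → (103.743, 172.088).
With 95% confidence, each one-unit increase in gestational age is associated with a change of between 103.743 and 172.088 g in infant birth weight, holding the other predictors fixed.

(103.743, 172.088)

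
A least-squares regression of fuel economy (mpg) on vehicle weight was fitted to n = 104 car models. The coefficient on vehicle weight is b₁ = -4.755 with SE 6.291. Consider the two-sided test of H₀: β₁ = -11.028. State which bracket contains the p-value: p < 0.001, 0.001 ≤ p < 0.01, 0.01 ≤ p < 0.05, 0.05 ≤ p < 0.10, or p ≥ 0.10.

t = (-4.755 − (-11.028)) / 6.291 = 0.997.
df = n − 2 = 104 − 2 = 102.
Two-sided p = 2·P(T_{102} > |t|) ≈ 0.3211.
So p ≥ 0.10.

p ≥ 0.10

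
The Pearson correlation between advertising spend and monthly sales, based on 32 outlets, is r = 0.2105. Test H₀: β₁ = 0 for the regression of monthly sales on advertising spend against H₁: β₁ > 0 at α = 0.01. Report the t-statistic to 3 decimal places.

t = 1.179

t = r·√(n − 2)/√(1 − r²) = 0.2105·√30/√0.95569 = 1.179.
df = n − 2 = 30.
One-sided p ≈ 0.1238, which is ≥ 0.01, so fail to reject H₀.
The data do not give significant evidence of a linear association between advertising spend and monthly sales.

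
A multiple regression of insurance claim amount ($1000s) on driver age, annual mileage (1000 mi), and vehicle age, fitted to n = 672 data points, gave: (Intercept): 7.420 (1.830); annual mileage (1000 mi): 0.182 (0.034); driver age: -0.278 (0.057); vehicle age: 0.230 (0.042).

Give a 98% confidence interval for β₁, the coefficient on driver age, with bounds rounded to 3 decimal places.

Read off: b = -0.278, SE = 0.057 for driver age.
df = n − k − 1 = 672 − 3 − 1 = 668.
t* = t_{0.01, 668} = 2.331943.
Margin = t* × SE = 2.331943 × 0.057 = 0.13292.
CI: -0.278 ± 0.13292 → (-0.411, -0.145).

(-0.411, -0.145)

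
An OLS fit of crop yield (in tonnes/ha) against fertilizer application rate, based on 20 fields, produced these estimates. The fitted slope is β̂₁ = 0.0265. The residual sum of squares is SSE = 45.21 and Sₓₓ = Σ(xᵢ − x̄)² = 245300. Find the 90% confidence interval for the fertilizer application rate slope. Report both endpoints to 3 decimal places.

MSE = SSE/(n − 2) = 45.21/18 = 2.51167.
SE(β̂₁) = √(MSE/Sₓₓ) = √(2.51167/245300) = 0.00319987.
df = n − 2 = 18.
t* = t_{0.05, 18} = 1.734064.
Margin = t* × SE = 1.734064 × 0.00319987 = 0.00555.
CI: 0.0265 ± 0.00555 → (0.021, 0.032).
With 90% confidence, each one-unit increase in fertilizer application rate is associated with a change of between 0.021 and 0.032 tonnes/ha in crop yield.

(0.021, 0.032)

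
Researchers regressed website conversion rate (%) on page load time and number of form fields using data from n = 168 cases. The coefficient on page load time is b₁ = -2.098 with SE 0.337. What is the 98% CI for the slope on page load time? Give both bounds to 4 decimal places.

df = n − k − 1 = 168 − 2 − 1 = 165.
t* = t_{0.01, 165} = 2.34916.
Margin = t* × SE = 2.34916 × 0.337 = 0.791667.
CI: -2.098 ± 0.791667 → (-2.8897, -1.3063).
With 98% confidence, each one-unit increase in page load time is associated with a change of between -2.8897 and -1.3063 % in website conversion rate, holding the other predictors fixed.

(-2.8897, -1.3063)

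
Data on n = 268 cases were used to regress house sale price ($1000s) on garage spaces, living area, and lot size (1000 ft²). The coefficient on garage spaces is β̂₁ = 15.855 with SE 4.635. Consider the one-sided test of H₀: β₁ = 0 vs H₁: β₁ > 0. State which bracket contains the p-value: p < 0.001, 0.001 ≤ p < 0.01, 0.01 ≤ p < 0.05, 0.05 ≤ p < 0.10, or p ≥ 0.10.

t = 15.855 / 4.635 = 3.421.
df = n − k − 1 = 268 − 3 − 1 = 264.
One-sided p = P(T_{264} > t) ≈ 0.0004.
So p < 0.001.

p < 0.001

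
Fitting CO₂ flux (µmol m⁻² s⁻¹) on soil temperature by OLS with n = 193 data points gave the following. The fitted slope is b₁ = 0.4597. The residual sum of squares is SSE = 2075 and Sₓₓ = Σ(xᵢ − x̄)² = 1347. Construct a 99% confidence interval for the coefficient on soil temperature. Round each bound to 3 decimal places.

MSE = SSE/(n − 2) = 2075/191 = 10.8639.
SE(b₁) = √(MSE/Sₓₓ) = √(10.8639/1347) = 0.0898067.
df = n − 2 = 191.
t* = t_{0.005, 191} = 2.601814.
Margin = t* × SE = 2.601814 × 0.0898067 = 0.23366.
CI: 0.4597 ± 0.23366 → (0.226, 0.693).
With 99% confidence, each one-unit increase in soil temperature is associated with a change of between 0.226 and 0.693 µmol m⁻² s⁻¹ in CO₂ flux.

(0.226, 0.693)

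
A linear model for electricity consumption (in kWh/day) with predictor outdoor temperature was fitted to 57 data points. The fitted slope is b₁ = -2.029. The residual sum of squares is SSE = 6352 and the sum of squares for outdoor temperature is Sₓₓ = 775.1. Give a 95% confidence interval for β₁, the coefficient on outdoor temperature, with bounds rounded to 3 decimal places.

(-2.803, -1.255)

MSE = SSE/(n − 2) = 6352/55 = 115.491.
SE(b₁) = √(MSE/Sₓₓ) = √(115.491/775.1) = 0.386007.
df = n − 2 = 55.
t* = t_{0.025, 55} = 2.004045.
Margin = t* × SE = 2.004045 × 0.386007 = 0.77358.
CI: -2.029 ± 0.77358 → (-2.803, -1.255).
With 95% confidence, each one-unit increase in outdoor temperature is associated with a change of between -2.803 and -1.255 kWh/day in electricity consumption.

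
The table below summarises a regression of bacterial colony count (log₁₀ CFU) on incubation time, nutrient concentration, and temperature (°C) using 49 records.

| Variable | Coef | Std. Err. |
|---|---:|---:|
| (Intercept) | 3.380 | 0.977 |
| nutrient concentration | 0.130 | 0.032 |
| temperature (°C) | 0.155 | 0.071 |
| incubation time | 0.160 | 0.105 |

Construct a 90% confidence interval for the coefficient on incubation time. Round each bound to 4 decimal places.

Read off: b = 0.160, SE = 0.105 for incubation time.
df = n − k − 1 = 49 − 3 − 1 = 45.
t* = t_{0.05, 45} = 1.679427.
Margin = t* × SE = 1.679427 × 0.105 = 0.176340.
CI: 0.160 ± 0.176340 → (-0.0163, 0.3363).

(-0.0163, 0.3363)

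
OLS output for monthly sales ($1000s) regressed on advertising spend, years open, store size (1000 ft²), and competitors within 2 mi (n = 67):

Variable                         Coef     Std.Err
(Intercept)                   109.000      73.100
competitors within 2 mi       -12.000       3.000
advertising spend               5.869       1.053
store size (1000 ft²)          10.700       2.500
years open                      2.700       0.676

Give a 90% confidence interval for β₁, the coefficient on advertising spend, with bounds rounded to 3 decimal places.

(4.111, 7.627)

Read off: b = 5.869, SE = 1.053 for advertising spend.
df = n − k − 1 = 67 − 4 − 1 = 62.
t* = t_{0.05, 62} = 1.669804.
Margin = t* × SE = 1.669804 × 1.053 = 1.75830.
CI: 5.869 ± 1.75830 → (4.111, 7.627).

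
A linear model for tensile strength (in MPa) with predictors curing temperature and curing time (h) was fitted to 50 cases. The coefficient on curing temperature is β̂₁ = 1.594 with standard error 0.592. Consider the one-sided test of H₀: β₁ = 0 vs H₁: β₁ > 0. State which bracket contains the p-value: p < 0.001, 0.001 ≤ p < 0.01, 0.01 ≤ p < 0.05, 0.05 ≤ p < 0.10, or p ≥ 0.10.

0.001 ≤ p < 0.01

t = 1.594 / 0.592 = 2.693.
df = n − k − 1 = 50 − 2 − 1 = 47.
One-sided p = P(T_{47} > t) ≈ 0.0049.
So 0.001 ≤ p < 0.01.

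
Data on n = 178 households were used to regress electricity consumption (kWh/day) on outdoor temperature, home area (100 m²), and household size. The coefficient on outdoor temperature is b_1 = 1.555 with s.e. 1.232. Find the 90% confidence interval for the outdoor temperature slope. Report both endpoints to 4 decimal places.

df = n − k − 1 = 178 − 3 − 1 = 174.
t* = t_{0.05, 174} = 1.653658.
Margin = t* × SE = 1.653658 × 1.232 = 2.037307.
CI: 1.555 ± 2.037307 → (-0.4823, 3.5923).
With 90% confidence, each one-unit increase in outdoor temperature is associated with a change of between -0.4823 and 3.5923 kWh/day in electricity consumption, holding the other predictors fixed.

(-0.4823, 3.5923)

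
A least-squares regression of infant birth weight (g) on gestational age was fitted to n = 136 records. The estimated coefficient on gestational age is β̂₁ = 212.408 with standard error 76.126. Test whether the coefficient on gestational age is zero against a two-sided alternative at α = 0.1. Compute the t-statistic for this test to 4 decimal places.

t = 2.7902

H₀: β₁ = 0 vs H₁: β₁ ≠ 0.
t = (β̂₁ − β₁⁰)/SE = 212.408 / 76.126 = 2.7902.
df = n − 2 = 136 − 2 = 134.
Two-sided p ≈ 0.0060, which is < 0.1, so reject H₀.
There is evidence that gestational age is associated with infant birth weight.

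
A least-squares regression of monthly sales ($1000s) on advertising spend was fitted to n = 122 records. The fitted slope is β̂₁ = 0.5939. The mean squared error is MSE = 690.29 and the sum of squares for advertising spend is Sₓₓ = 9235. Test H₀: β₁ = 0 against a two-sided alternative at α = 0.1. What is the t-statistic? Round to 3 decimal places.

SE(β̂₁) = √(MSE/Sₓₓ) = √(690.29/9235) = 0.273399.
t = 0.5939 / 0.273399 = 2.172.
df = n − 2 = 120.
Two-sided p ≈ 0.0318, which is < 0.1, so reject H₀.
There is evidence that advertising spend is associated with monthly sales.

t = 2.172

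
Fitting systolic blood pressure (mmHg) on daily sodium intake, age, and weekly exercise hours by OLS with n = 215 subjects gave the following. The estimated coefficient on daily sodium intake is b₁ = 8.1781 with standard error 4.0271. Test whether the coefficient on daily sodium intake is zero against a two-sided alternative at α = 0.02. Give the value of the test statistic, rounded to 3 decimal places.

t = 2.031

H₀: β₁ = 0 vs H₁: β₁ ≠ 0.
t = (b₁ − β₁⁰)/SE = 8.1781 / 4.0271 = 2.031.
df = n − k − 1 = 215 − 3 − 1 = 211.
Two-sided p ≈ 0.0435, which is ≥ 0.02, so fail to reject H₀.
The data do not give significant evidence of an association between daily sodium intake and systolic blood pressure, after adjusting for the other predictors.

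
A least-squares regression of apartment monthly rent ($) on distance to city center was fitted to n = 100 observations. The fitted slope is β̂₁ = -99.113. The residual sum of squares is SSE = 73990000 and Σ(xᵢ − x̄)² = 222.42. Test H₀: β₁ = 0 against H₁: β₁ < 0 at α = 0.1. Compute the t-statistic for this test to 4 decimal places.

t = -1.7012

MSE = SSE/(n − 2) = 73990000/98 = 755000.
SE(β̂₁) = √(MSE/Sₓₓ) = √(755000/222.42) = 58.2622.
t = -99.113 / 58.2622 = -1.7012.
df = n − 2 = 98.
One-sided p ≈ 0.0460, which is < 0.1, so reject H₀.
There is evidence that the true slope on distance to city center is negative.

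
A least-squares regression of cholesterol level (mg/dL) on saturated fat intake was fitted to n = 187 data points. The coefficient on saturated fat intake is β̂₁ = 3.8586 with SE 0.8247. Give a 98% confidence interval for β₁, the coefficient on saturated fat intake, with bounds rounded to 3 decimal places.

(1.923, 5.794)

df = n − 2 = 187 − 2 = 185.
t* = t_{0.01, 185} = 2.346673.
Margin = t* × SE = 2.346673 × 0.8247 = 1.93530.
CI: 3.8586 ± 1.93530 → (1.923, 5.794).
With 98% confidence, each one-unit increase in saturated fat intake is associated with a change of between 1.923 and 5.794 mg/dL in cholesterol level.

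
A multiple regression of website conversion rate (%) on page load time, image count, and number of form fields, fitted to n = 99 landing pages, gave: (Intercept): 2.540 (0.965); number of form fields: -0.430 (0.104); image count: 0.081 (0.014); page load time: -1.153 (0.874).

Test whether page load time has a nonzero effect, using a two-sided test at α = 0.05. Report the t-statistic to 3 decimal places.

t = -1.319

Read off: b = -1.153, SE = 0.874 for page load time.
H₀: β₁ = 0 vs H₁: β₁ ≠ 0.
t = -1.153 / 0.874 = -1.319.
df = n − k − 1 = 99 − 3 − 1 = 95.
Two-sided p ≈ 0.1903, which is ≥ 0.05, so fail to reject H₀.
The data do not give significant evidence of an association between page load time and website conversion rate, after adjusting for the other predictors.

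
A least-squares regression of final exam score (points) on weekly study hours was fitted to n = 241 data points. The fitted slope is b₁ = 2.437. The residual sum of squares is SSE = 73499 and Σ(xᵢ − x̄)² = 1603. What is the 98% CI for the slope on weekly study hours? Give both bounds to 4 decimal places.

MSE = SSE/(n − 2) = 73499/239 = 307.527.
SE(b₁) = √(MSE/Sₓₓ) = √(307.527/1603) = 0.438001.
df = n − 2 = 239.
t* = t_{0.01, 239} = 2.342051.
Margin = t* × SE = 2.342051 × 0.438001 = 1.025821.
CI: 2.437 ± 1.025821 → (1.4112, 3.4628).
With 98% confidence, each one-unit increase in weekly study hours is associated with a change of between 1.4112 and 3.4628 points in final exam score.

(1.4112, 3.4628)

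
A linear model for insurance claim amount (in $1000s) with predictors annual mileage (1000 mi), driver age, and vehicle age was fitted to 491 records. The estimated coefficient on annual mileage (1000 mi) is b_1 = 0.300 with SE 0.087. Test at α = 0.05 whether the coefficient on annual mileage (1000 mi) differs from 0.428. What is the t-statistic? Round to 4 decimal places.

H₀: β₁ = 0.428 vs H₁: β₁ ≠ 0.428.
t = (b_1 − β₁⁰)/SE = (0.300 − 0.428) / 0.087 = -1.4713.
df = n − k − 1 = 491 − 3 − 1 = 487.
Two-sided p ≈ 0.1419, which is ≥ 0.05, so fail to reject H₀.
The data are consistent with a true slope of 0.428 $1000s per unit of annual mileage (1000 mi), holding the other predictors fixed.

t = -1.4713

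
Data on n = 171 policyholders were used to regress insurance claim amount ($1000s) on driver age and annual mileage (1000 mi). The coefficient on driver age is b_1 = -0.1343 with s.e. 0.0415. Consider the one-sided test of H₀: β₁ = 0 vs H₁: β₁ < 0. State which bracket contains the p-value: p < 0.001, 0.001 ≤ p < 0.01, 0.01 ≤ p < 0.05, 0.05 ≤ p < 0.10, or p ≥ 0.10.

p < 0.001

t = -0.1343 / 0.0415 = -3.236.
df = n − k − 1 = 171 − 2 − 1 = 168.
One-sided p = P(T_{168} < t) ≈ 0.0007.
So p < 0.001.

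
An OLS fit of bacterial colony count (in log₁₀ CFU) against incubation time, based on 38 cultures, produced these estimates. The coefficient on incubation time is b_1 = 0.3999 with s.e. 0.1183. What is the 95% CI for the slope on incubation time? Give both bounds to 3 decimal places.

df = n − 2 = 38 − 2 = 36.
t* = t_{0.025, 36} = 2.028094.
Margin = t* × SE = 2.028094 × 0.1183 = 0.23992.
CI: 0.3999 ± 0.23992 → (0.160, 0.640).
With 95% confidence, each one-unit increase in incubation time is associated with a change of between 0.160 and 0.640 log₁₀ CFU in bacterial colony count.

(0.160, 0.640)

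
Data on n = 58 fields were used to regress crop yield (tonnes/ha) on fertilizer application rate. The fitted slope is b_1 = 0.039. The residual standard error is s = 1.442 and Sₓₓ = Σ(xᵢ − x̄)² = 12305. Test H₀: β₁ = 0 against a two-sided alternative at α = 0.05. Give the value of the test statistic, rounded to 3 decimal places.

t = 3.000

SE(b_1) = s/√Sₓₓ = 1.442/√12305 = 0.0129994.
t = 0.039 / 0.0129994 = 3.000.
df = n − 2 = 56.
Two-sided p ≈ 0.0040, which is < 0.05, so reject H₀.
There is evidence that fertilizer application rate is associated with crop yield.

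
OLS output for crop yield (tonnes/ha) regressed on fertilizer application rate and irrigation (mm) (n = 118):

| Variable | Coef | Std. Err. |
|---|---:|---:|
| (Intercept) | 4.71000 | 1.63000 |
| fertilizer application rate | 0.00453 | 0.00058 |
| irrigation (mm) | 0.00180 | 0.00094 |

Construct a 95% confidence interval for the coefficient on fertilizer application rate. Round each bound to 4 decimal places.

Read off: b = 0.00453, SE = 0.00058 for fertilizer application rate.
df = n − k − 1 = 118 − 2 − 1 = 115.
t* = t_{0.025, 115} = 1.980808.
Margin = t* × SE = 1.980808 × 0.00058 = 0.001149.
CI: 0.00453 ± 0.001149 → (0.0034, 0.0057).

(0.0034, 0.0057)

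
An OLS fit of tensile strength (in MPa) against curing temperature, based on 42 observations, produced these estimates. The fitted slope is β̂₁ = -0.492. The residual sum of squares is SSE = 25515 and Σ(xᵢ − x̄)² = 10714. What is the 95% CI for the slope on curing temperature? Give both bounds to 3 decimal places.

MSE = SSE/(n − 2) = 25515/40 = 637.875.
SE(β̂₁) = √(MSE/Sₓₓ) = √(637.875/10714) = 0.244001.
df = n − 2 = 40.
t* = t_{0.025, 40} = 2.021075.
Margin = t* × SE = 2.021075 × 0.244001 = 0.49314.
CI: -0.492 ± 0.49314 → (-0.985, 0.001).
With 95% confidence, each one-unit increase in curing temperature is associated with a change of between -0.985 and 0.001 MPa in tensile strength.

(-0.985, 0.001)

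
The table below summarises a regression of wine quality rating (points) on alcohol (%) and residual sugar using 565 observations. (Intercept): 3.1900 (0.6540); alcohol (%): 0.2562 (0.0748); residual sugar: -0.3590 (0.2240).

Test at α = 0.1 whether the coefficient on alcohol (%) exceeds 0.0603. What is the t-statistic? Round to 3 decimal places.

t = 2.619

Read off: b = 0.2562, SE = 0.0748 for alcohol (%).
H₀: β₁ = 0.0603 vs H₁: β₁ > 0.0603.
t = (0.2562 − 0.0603) / 0.0748 = 2.619.
df = n − k − 1 = 565 − 2 − 1 = 562.
One-sided p ≈ 0.0045, which is < 0.1, so reject H₀.
There is evidence that the true slope on alcohol (%) exceeds 0.0603 points per unit, holding the other predictors fixed.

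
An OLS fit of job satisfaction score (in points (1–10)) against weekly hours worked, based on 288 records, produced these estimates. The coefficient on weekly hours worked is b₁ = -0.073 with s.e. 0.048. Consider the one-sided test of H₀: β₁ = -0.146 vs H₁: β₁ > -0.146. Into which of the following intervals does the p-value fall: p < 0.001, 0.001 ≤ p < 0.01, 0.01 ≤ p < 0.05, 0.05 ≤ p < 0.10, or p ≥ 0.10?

0.05 ≤ p < 0.10

t = (-0.073 − (-0.146)) / 0.048 = 1.521.
df = n − 2 = 288 − 2 = 286.
One-sided p = P(T_{286} > t) ≈ 0.0647.
So 0.05 ≤ p < 0.10.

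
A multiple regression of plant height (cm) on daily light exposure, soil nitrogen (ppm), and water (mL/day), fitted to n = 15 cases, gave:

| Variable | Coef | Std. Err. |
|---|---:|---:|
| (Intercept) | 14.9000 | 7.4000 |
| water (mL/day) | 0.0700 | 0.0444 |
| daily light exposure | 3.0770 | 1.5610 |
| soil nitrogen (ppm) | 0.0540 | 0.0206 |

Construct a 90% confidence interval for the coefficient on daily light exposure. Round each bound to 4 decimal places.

Read off: b = 3.0770, SE = 1.5610 for daily light exposure.
df = n − k − 1 = 15 − 3 − 1 = 11.
t* = t_{0.05, 11} = 1.795885.
Margin = t* × SE = 1.795885 × 1.5610 = 2.803376.
CI: 3.0770 ± 2.803376 → (0.2736, 5.8804).

(0.2736, 5.8804)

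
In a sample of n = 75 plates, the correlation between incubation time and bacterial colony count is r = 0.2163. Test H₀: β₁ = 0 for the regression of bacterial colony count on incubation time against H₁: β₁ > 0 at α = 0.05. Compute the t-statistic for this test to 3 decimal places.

t = r·√(n − 2)/√(1 − r²) = 0.2163·√73/√0.953214 = 1.893.
df = n − 2 = 73.
One-sided p ≈ 0.0312, which is < 0.05, so reject H₀.
There is evidence of a linear association between incubation time and bacterial colony count.

t = 1.893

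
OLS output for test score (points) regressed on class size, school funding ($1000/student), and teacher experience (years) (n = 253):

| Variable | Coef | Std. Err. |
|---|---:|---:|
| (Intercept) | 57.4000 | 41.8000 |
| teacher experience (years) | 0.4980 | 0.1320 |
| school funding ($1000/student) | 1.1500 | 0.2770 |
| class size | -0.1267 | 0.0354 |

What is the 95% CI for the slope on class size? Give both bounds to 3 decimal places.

Read off: b = -0.1267, SE = 0.0354 for class size.
df = n − k − 1 = 253 − 3 − 1 = 249.
t* = t_{0.025, 249} = 1.969537.
Margin = t* × SE = 1.969537 × 0.0354 = 0.06972.
CI: -0.1267 ± 0.06972 → (-0.196, -0.057).

(-0.196, -0.057)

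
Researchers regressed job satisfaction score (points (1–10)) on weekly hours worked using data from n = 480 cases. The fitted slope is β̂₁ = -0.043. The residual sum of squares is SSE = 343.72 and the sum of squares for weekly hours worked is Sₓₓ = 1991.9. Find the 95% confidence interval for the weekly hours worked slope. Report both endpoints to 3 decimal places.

(-0.080, -0.006)

MSE = SSE/(n − 2) = 343.72/478 = 0.719079.
SE(β̂₁) = √(MSE/Sₓₓ) = √(0.719079/1991.9) = 0.019.
df = n − 2 = 478.
t* = t_{0.025, 478} = 1.964939.
Margin = t* × SE = 1.964939 × 0.019 = 0.03733.
CI: -0.043 ± 0.03733 → (-0.080, -0.006).
With 95% confidence, each one-unit increase in weekly hours worked is associated with a change of between -0.080 and -0.006 points (1–10) in job satisfaction score.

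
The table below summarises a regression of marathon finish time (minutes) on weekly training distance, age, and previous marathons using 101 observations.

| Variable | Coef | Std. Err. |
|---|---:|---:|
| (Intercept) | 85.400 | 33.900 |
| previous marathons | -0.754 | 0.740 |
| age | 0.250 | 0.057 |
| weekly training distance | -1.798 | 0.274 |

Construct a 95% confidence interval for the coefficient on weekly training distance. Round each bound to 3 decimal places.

(-2.342, -1.254)

Read off: b = -1.798, SE = 0.274 for weekly training distance.
df = n − k − 1 = 101 − 3 − 1 = 97.
t* = t_{0.025, 97} = 1.984723.
Margin = t* × SE = 1.984723 × 0.274 = 0.54381.
CI: -1.798 ± 0.54381 → (-2.342, -1.254).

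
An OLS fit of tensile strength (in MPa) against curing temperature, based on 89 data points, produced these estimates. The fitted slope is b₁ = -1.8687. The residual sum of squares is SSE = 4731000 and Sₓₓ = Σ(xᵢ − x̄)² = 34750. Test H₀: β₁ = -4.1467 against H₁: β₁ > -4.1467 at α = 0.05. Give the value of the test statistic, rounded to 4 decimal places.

t = 1.8210

MSE = SSE/(n − 2) = 4731000/87 = 54379.3.
SE(b₁) = √(MSE/Sₓₓ) = √(54379.3/34750) = 1.25095.
t = (-1.8687 − (-4.1467)) / 1.25095 = 1.8210.
df = n − 2 = 87.
One-sided p ≈ 0.0360, which is < 0.05, so reject H₀.
There is evidence that the true slope on curing temperature exceeds -4.1467 MPa per unit.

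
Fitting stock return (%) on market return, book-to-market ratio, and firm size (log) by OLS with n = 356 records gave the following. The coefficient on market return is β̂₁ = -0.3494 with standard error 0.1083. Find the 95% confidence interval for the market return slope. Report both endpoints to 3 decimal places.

(-0.562, -0.136)

df = n − k − 1 = 356 − 3 − 1 = 352.
t* = t_{0.025, 352} = 1.966726.
Margin = t* × SE = 1.966726 × 0.1083 = 0.21300.
CI: -0.3494 ± 0.21300 → (-0.562, -0.136).
With 95% confidence, each one-unit increase in market return is associated with a change of between -0.562 and -0.136 % in stock return, holding the other predictors fixed.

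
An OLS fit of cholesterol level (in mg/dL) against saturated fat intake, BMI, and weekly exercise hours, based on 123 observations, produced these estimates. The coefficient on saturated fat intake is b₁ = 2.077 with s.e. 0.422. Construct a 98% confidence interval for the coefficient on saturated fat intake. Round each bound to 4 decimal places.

df = n − k − 1 = 123 − 3 − 1 = 119.
t* = t_{0.01, 119} = 2.358093.
Margin = t* × SE = 2.358093 × 0.422 = 0.995115.
CI: 2.077 ± 0.995115 → (1.0819, 3.0721).
With 98% confidence, each one-unit increase in saturated fat intake is associated with a change of between 1.0819 and 3.0721 mg/dL in cholesterol level, holding the other predictors fixed.

(1.0819, 3.0721)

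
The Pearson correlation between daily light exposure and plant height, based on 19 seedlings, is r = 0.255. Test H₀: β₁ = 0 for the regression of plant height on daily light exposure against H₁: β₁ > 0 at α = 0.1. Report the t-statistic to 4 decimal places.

t = 1.0873

t = r·√(n − 2)/√(1 − r²) = 0.255·√17/√0.934975 = 1.0873.
df = n − 2 = 17.
One-sided p ≈ 0.1460, which is ≥ 0.1, so fail to reject H₀.
The data do not give significant evidence of a linear association between daily light exposure and plant height.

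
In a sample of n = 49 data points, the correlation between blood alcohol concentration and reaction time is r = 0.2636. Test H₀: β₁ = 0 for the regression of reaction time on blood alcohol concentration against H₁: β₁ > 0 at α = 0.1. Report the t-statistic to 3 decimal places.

t = 1.873

t = r·√(n − 2)/√(1 − r²) = 0.2636·√47/√0.930515 = 1.873.
df = n − 2 = 47.
One-sided p ≈ 0.0336, which is < 0.1, so reject H₀.
There is evidence of a linear association between blood alcohol concentration and reaction time.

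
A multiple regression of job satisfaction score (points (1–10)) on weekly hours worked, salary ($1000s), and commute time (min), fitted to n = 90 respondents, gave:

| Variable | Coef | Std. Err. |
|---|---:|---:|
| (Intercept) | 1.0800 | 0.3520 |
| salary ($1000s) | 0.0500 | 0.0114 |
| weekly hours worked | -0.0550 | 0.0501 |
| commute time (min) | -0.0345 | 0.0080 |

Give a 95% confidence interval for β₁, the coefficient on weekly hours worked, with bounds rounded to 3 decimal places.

Read off: b = -0.0550, SE = 0.0501 for weekly hours worked.
df = n − k − 1 = 90 − 3 − 1 = 86.
t* = t_{0.025, 86} = 1.987934.
Margin = t* × SE = 1.987934 × 0.0501 = 0.09960.
CI: -0.0550 ± 0.09960 → (-0.155, 0.045).

(-0.155, 0.045)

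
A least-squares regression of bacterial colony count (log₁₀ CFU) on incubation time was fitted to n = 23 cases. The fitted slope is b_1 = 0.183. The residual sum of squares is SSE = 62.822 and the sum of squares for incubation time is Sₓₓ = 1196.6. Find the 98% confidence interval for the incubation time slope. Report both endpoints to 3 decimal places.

(0.057, 0.309)

MSE = SSE/(n − 2) = 62.822/21 = 2.99152.
SE(b_1) = √(MSE/Sₓₓ) = √(2.99152/1196.6) = 0.0500002.
df = n − 2 = 21.
t* = t_{0.01, 21} = 2.517648.
Margin = t* × SE = 2.517648 × 0.0500002 = 0.12588.
CI: 0.183 ± 0.12588 → (0.057, 0.309).
With 98% confidence, each one-unit increase in incubation time is associated with a change of between 0.057 and 0.309 log₁₀ CFU in bacterial colony count.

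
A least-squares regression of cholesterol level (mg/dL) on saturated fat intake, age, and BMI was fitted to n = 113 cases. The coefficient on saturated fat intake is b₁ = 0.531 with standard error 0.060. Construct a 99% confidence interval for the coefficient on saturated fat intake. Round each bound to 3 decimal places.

df = n − k − 1 = 113 − 3 − 1 = 109.
t* = t_{0.005, 109} = 2.621688.
Margin = t* × SE = 2.621688 × 0.060 = 0.15730.
CI: 0.531 ± 0.15730 → (0.374, 0.688).
With 99% confidence, each one-unit increase in saturated fat intake is associated with a change of between 0.374 and 0.688 mg/dL in cholesterol level, holding the other predictors fixed.

(0.374, 0.688)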